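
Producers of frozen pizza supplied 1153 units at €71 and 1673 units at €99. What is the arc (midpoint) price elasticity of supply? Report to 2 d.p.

1.12

ΔQ = 1673 − 1153 = 520; ΔP = 99 − 71 = 28.
Midpoints: P̄ = 85.00, Q̄ = 1413.0.
ε_s = (ΔQ/ΔP)(P̄/Q̄) = (520/28)(85.00/1413.0).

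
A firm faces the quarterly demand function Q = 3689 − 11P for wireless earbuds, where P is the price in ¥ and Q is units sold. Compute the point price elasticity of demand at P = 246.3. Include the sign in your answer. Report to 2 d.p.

At P = 246.3, Q = 979.700.
dQ/dP = −11.
ε = (dQ/dP)(P/Q) = (-11)(246.3/979.700).

-2.77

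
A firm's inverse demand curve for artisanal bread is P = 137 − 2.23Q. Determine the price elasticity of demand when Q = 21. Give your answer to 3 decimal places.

At Q = 21, P = 137 − 2.23(21) = 90.17.
dP/dQ = −2.23, so dQ/dP = 1/(−2.23) = -0.448.
ε = (dQ/dP)(P/Q) = (-0.448)(90.17/21).

-1.925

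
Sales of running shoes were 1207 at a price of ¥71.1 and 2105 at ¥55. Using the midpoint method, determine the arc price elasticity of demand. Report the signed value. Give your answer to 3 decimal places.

ΔQ = 2105 − 1207 = 898; ΔP = 55 − 71.1 = -16.1.
Midpoints: P̄ = 63.05, Q̄ = 1656.0.
ε = (ΔQ/ΔP)(P̄/Q̄) = (898/-16.1)(63.05/1656.0).

-2.124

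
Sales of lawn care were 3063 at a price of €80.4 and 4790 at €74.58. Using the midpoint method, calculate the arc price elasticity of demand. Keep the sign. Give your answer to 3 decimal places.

-5.856

ΔQ = 4790 − 3063 = 1727; ΔP = 74.58 − 80.4 = -5.82.
Midpoints: P̄ = 77.49, Q̄ = 3926.5.
ε = (ΔQ/ΔP)(P̄/Q̄) = (1727/-5.82)(77.49/3926.5).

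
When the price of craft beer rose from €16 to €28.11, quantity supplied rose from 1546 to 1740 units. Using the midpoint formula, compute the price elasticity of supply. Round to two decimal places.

0.22

ΔQ = 1740 − 1546 = 194; ΔP = 28.11 − 16 = 12.11.
Midpoints: P̄ = 22.05, Q̄ = 1643.0.
ε_s = (ΔQ/ΔP)(P̄/Q̄) = (194/12.11)(22.05/1643.0).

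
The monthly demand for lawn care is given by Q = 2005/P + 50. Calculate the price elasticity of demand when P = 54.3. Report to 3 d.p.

-0.425

At P = 54.3, Q = 86.924.
dQ/dP = −2005/P² = -0.680.
ε = (dQ/dP)(P/Q) = (-0.680)(54.3/86.924).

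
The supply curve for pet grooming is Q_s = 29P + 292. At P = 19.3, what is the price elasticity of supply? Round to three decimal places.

At P = 19.3, Q_s = 851.70.
dQ_s/dP = 29.
ε_s = (dQ_s/dP)(P/Q_s) = (29)(19.3/851.70).

0.657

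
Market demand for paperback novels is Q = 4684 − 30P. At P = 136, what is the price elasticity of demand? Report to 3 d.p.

At P = 136, Q = 604.
dQ/dP = −30.
ε = (dQ/dP)(P/Q) = (-30)(136/604).

-6.755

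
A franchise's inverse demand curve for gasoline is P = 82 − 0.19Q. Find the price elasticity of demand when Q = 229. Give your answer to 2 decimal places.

At Q = 229, P = 82 − 0.19(229) = 38.49.
dP/dQ = −0.19, so dQ/dP = 1/(−0.19) = -5.263.
ε = (dQ/dP)(P/Q) = (-5.263)(38.49/229).

-0.88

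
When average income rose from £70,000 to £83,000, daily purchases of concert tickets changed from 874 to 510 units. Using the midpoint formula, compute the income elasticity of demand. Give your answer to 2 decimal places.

-3.10

ΔQ = -364, ΔI = 13000. Midpoints: Ī = 76,500, Q̄ = 692.0.
ε_I = (ΔQ/ΔI)(Ī/Q̄) = (-364/13000)(76500/692.0).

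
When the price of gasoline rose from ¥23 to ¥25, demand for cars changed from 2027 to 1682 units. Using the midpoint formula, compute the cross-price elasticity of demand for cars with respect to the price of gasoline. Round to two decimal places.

-2.23

ΔQ_x = 1682 − 2027 = -345; ΔP_y = 25 − 23 = 2.
Midpoints: P̄_y = 24.00, Q̄_x = 1854.5.
ε_xy = (ΔQ_x/ΔP_y)(P̄_y/Q̄_x) = (-345/2)(24.00/1854.5).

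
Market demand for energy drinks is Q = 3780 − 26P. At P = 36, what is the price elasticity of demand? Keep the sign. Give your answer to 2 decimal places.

At P = 36, Q = 2844.
dQ/dP = −26.
ε = (dQ/dP)(P/Q) = (-26)(36/2844).

-0.33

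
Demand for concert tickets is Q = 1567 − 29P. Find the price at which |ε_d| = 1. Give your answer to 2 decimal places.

For linear demand Q = a − bP, ε = −bP/(a − bP). |ε| = 1 when bP = a − bP, i.e. P = a/(2b).
P = 1567/(2·29) = 1567/58 = 27.0172.

27.02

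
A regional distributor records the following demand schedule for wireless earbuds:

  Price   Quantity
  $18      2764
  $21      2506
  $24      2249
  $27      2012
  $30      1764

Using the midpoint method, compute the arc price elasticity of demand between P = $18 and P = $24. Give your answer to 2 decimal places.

At P = 18, Q = 2764; at P = 24, Q = 2249.
ΔQ = -515, ΔP = 6. Midpoints: P̄ = 21.00, Q̄ = 2506.5.
ε = (ΔQ/ΔP)(P̄/Q̄) = (-515/6)(21.00/2506.5).

-0.72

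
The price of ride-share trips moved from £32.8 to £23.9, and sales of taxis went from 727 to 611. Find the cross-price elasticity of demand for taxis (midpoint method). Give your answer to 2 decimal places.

0.55

ΔQ_x = 611 − 727 = -116; ΔP_y = 23.9 − 32.8 = -8.9.
Midpoints: P̄_y = 28.35, Q̄_x = 669.0.
ε_xy = (ΔQ_x/ΔP_y)(P̄_y/Q̄_x) = (-116/-8.9)(28.35/669.0).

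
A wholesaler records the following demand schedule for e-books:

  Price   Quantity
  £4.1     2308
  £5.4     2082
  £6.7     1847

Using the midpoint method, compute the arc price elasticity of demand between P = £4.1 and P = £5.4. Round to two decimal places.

At P = 4.1, Q = 2308; at P = 5.4, Q = 2082.
ΔQ = -226, ΔP = 1.3. Midpoints: P̄ = 4.75, Q̄ = 2195.0.
ε = (ΔQ/ΔP)(P̄/Q̄) = (-226/1.3)(4.75/2195.0).

-0.38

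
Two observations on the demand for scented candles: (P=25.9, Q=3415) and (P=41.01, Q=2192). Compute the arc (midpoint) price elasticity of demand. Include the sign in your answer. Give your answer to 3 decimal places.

-0.966

ΔQ = 2192 − 3415 = -1223; ΔP = 41.01 − 25.9 = 15.11.
Midpoints: P̄ = 33.45, Q̄ = 2803.5.
ε = (ΔQ/ΔP)(P̄/Q̄) = (-1223/15.11)(33.45/2803.5).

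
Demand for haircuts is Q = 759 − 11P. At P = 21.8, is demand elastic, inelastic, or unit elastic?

inelastic

Q = 519.200, dQ/dP = -11.
ε = (dQ/dP)(P/Q) ≈ -0.462.
|ε| = 0.46 < 1.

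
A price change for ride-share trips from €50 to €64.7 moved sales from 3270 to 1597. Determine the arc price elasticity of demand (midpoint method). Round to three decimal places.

ΔQ = 1597 − 3270 = -1673; ΔP = 64.7 − 50 = 14.7.
Midpoints: P̄ = 57.35, Q̄ = 2433.5.
ε = (ΔQ/ΔP)(P̄/Q̄) = (-1673/14.7)(57.35/2433.5).

-2.682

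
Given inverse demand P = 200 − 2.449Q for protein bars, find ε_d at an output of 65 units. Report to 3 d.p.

At Q = 65, P = 200 − 2.449(65) = 40.81.
dP/dQ = −2.449, so dQ/dP = 1/(−2.449) = -0.408.
ε = (dQ/dP)(P/Q) = (-0.408)(40.81/65).

-0.256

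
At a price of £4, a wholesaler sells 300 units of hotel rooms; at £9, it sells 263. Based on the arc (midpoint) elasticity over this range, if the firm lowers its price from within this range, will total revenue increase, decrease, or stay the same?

Arc ε = (-37/5)(6.50/281.5) ≈ -0.171.
|ε| = 0.17 < 1, so demand is inelastic. A price cut therefore reduces total revenue.

decrease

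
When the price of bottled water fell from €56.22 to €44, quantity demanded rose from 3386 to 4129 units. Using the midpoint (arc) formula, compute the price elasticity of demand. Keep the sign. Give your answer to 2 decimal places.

ΔQ = 4129 − 3386 = 743; ΔP = 44 − 56.22 = -12.22.
Midpoints: P̄ = 50.11, Q̄ = 3757.5.
ε = (ΔQ/ΔP)(P̄/Q̄) = (743/-12.22)(50.11/3757.5).

-0.81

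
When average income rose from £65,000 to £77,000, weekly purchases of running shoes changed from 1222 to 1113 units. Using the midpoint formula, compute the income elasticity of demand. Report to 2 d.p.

-0.55

ΔQ = -109, ΔI = 12000. Midpoints: Ī = 71,000, Q̄ = 1167.5.
ε_I = (ΔQ/ΔI)(Ī/Q̄) = (-109/12000)(71000/1167.5).
ε_I < 0, so the good is inferior.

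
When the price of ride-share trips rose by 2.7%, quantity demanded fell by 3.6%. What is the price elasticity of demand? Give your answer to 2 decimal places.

ε = %ΔQ / %ΔP = (-3.6)/(2.7) = -1.333.

-1.33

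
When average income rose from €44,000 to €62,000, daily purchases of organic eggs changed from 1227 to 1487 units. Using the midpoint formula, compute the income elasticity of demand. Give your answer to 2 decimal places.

0.56

ΔQ = 260, ΔI = 18000. Midpoints: Ī = 53,000, Q̄ = 1357.0.
ε_I = (ΔQ/ΔI)(Ī/Q̄) = (260/18000)(53000/1357.0).
ε_I > 0, so the good is normal.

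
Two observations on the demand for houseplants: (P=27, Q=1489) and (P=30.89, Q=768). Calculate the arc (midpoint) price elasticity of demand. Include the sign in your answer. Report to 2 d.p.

ΔQ = 768 − 1489 = -721; ΔP = 30.89 − 27 = 3.89.
Midpoints: P̄ = 28.95, Q̄ = 1128.5.
ε = (ΔQ/ΔP)(P̄/Q̄) = (-721/3.89)(28.95/1128.5).

-4.75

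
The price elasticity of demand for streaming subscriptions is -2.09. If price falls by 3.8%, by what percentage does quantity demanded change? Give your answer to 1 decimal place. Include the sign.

%ΔQ ≈ ε × %ΔP = (-2.09)(-3.8%) = 7.94%.

7.9%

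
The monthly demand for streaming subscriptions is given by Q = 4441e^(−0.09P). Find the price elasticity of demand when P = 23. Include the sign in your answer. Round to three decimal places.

At P = 23, Q = 560.391.
dQ/dP = −0.09·4441e^(−0.09P) = −0.09Q = -50.435.
ε = (dQ/dP)(P/Q) = (-50.435)(23/560.391).

-2.070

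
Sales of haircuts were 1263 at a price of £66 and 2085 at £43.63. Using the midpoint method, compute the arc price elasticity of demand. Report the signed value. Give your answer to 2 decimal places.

-1.20

ΔQ = 2085 − 1263 = 822; ΔP = 43.63 − 66 = -22.37.
Midpoints: P̄ = 54.81, Q̄ = 1674.0.
ε = (ΔQ/ΔP)(P̄/Q̄) = (822/-22.37)(54.81/1674.0).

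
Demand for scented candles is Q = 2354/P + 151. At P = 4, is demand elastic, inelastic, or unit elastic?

inelastic

Q = 739.500, dQ/dP = -147.125.
ε = (dQ/dP)(P/Q) ≈ -0.796.
|ε| = 0.80 < 1.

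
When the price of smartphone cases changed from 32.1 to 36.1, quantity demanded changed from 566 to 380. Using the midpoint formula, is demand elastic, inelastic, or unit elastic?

elastic

Arc ε ≈ -3.352.
|ε| = 3.35 > 1.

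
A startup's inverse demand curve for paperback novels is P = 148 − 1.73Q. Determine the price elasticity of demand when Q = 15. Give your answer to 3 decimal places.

-4.703

At Q = 15, P = 148 − 1.73(15) = 122.05.
dP/dQ = −1.73, so dQ/dP = 1/(−1.73) = -0.578.
ε = (dQ/dP)(P/Q) = (-0.578)(122.05/15).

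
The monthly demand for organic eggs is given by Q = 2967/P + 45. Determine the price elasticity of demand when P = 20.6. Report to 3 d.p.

-0.762

At P = 20.6, Q = 189.029.
dQ/dP = −2967/P² = -6.992.
ε = (dQ/dP)(P/Q) = (-6.992)(20.6/189.029).
|ε| < 1, so demand is inelastic at this price.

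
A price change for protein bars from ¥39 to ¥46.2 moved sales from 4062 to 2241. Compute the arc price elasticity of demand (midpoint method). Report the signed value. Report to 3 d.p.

ΔQ = 2241 − 4062 = -1821; ΔP = 46.2 − 39 = 7.2.
Midpoints: P̄ = 42.60, Q̄ = 3151.5.
ε = (ΔQ/ΔP)(P̄/Q̄) = (-1821/7.2)(42.60/3151.5).

-3.419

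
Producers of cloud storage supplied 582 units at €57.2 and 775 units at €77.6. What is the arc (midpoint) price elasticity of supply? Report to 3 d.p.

0.940

ΔQ = 775 − 582 = 193; ΔP = 77.6 − 57.2 = 20.4.
Midpoints: P̄ = 67.40, Q̄ = 678.5.
ε_s = (ΔQ/ΔP)(P̄/Q̄) = (193/20.4)(67.40/678.5).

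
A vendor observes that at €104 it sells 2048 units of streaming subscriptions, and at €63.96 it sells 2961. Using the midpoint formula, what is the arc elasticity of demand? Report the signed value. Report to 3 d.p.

ΔQ = 2961 − 2048 = 913; ΔP = 63.96 − 104 = -40.04.
Midpoints: P̄ = 83.98, Q̄ = 2504.5.
ε = (ΔQ/ΔP)(P̄/Q̄) = (913/-40.04)(83.98/2504.5).

-0.765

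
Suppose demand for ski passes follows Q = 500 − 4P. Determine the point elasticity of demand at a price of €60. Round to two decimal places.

At P = 60, Q = 260.
dQ/dP = −4.
ε = (dQ/dP)(P/Q) = (-4)(60/260).

-0.92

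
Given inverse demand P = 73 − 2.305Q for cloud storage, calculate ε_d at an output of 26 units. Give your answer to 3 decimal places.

At Q = 26, P = 73 − 2.305(26) = 13.07.
dP/dQ = −2.305, so dQ/dP = 1/(−2.305) = -0.434.
ε = (dQ/dP)(P/Q) = (-0.434)(13.07/26).

-0.218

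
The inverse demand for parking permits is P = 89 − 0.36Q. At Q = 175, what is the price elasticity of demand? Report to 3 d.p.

At Q = 175, P = 89 − 0.36(175) = 26.00.
dP/dQ = −0.36, so dQ/dP = 1/(−0.36) = -2.778.
ε = (dQ/dP)(P/Q) = (-2.778)(26.00/175).

-0.413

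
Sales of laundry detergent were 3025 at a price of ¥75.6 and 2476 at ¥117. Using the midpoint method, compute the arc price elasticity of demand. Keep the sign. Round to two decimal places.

ΔQ = 2476 − 3025 = -549; ΔP = 117 − 75.6 = 41.4.
Midpoints: P̄ = 96.30, Q̄ = 2750.5.
ε = (ΔQ/ΔP)(P̄/Q̄) = (-549/41.4)(96.30/2750.5).

-0.46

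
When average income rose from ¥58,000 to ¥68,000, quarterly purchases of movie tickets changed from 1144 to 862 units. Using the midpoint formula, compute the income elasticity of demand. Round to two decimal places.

-1.77

ΔQ = -282, ΔI = 10000. Midpoints: Ī = 63,000, Q̄ = 1003.0.
ε_I = (ΔQ/ΔI)(Ī/Q̄) = (-282/10000)(63000/1003.0).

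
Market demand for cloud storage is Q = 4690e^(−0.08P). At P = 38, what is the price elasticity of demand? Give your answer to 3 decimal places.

-3.040

At P = 38, Q = 224.346.
dQ/dP = −0.08·4690e^(−0.08P) = −0.08Q = -17.948.
ε = (dQ/dP)(P/Q) = (-17.948)(38/224.346).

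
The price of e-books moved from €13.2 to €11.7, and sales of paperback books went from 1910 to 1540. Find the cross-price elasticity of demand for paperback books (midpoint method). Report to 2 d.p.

ΔQ_x = 1540 − 1910 = -370; ΔP_y = 11.7 − 13.2 = -1.5.
Midpoints: P̄_y = 12.45, Q̄_x = 1725.0.
ε_xy = (ΔQ_x/ΔP_y)(P̄_y/Q̄_x) = (-370/-1.5)(12.45/1725.0).

1.78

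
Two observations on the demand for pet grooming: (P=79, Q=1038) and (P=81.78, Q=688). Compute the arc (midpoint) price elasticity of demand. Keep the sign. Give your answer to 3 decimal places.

-11.728

ΔQ = 688 − 1038 = -350; ΔP = 81.78 − 79 = 2.78.
Midpoints: P̄ = 80.39, Q̄ = 863.0.
ε = (ΔQ/ΔP)(P̄/Q̄) = (-350/2.78)(80.39/863.0).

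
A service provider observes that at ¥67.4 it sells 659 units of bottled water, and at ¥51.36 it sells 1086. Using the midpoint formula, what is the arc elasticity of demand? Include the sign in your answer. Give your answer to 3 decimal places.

-1.812

ΔQ = 1086 − 659 = 427; ΔP = 51.36 − 67.4 = -16.04.
Midpoints: P̄ = 59.38, Q̄ = 872.5.
ε = (ΔQ/ΔP)(P̄/Q̄) = (427/-16.04)(59.38/872.5).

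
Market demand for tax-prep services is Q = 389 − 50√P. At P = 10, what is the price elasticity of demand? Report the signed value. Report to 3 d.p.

At P = 10, Q = 230.886.
dQ/dP = −50/(2√P) = -7.906.
ε = (dQ/dP)(P/Q) = (-7.906)(10/230.886).
|ε| < 1, so demand is inelastic at this price.

-0.342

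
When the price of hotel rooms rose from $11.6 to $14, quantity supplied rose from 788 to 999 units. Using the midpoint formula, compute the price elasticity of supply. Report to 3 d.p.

ΔQ = 999 − 788 = 211; ΔP = 14 − 11.6 = 2.4.
Midpoints: P̄ = 12.80, Q̄ = 893.5.
ε_s = (ΔQ/ΔP)(P̄/Q̄) = (211/2.4)(12.80/893.5).

1.259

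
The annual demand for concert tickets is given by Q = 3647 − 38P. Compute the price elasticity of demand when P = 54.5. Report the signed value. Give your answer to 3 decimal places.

-1.314

At P = 54.5, Q = 1576.
dQ/dP = −38.
ε = (dQ/dP)(P/Q) = (-38)(54.5/1576).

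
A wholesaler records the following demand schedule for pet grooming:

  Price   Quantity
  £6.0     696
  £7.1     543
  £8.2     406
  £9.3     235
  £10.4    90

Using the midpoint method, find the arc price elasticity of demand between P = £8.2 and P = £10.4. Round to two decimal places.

At P = 8.2, Q = 406; at P = 10.4, Q = 90.
ΔQ = -316, ΔP = 2.2. Midpoints: P̄ = 9.30, Q̄ = 248.0.
ε = (ΔQ/ΔP)(P̄/Q̄) = (-316/2.2)(9.30/248.0).

-5.39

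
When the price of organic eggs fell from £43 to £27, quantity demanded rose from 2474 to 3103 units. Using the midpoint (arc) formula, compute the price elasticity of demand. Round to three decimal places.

-0.493

ΔQ = 3103 − 2474 = 629; ΔP = 27 − 43 = -16.
Midpoints: P̄ = 35.00, Q̄ = 2788.5.
ε = (ΔQ/ΔP)(P̄/Q̄) = (629/-16)(35.00/2788.5).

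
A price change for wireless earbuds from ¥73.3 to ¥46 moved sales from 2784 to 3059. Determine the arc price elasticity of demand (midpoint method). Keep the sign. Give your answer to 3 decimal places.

-0.206

ΔQ = 3059 − 2784 = 275; ΔP = 46 − 73.3 = -27.3.
Midpoints: P̄ = 59.65, Q̄ = 2921.5.
ε = (ΔQ/ΔP)(P̄/Q̄) = (275/-27.3)(59.65/2921.5).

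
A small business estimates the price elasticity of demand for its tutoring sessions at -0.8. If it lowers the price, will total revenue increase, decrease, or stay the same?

decrease

|ε| = 0.80 < 1, so demand is inelastic. A price cut therefore reduces total revenue.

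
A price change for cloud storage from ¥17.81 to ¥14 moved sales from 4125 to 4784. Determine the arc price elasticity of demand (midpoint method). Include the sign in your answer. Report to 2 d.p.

ΔQ = 4784 − 4125 = 659; ΔP = 14 − 17.81 = -3.81.
Midpoints: P̄ = 15.90, Q̄ = 4454.5.
ε = (ΔQ/ΔP)(P̄/Q̄) = (659/-3.81)(15.90/4454.5).

-0.62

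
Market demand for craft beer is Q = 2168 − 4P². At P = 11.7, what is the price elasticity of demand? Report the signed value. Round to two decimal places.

-0.68

At P = 11.7, Q = 1620.440.
dQ/dP = −8P = -93.600.
ε = (dQ/dP)(P/Q) = (-93.600)(11.7/1620.440).
|ε| < 1, so demand is inelastic at this price.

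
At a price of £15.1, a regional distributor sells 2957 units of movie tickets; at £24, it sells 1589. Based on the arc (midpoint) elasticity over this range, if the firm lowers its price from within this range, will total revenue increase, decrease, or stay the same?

Arc ε = (-1368/8.9)(19.55/2273.0) ≈ -1.322.
|ε| = 1.32 > 1, so demand is elastic. A price cut therefore raises total revenue.

increase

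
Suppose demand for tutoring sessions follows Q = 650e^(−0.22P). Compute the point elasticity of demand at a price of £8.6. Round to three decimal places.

At P = 8.6, Q = 98.000.
dQ/dP = −0.22·650e^(−0.22P) = −0.22Q = -21.560.
ε = (dQ/dP)(P/Q) = (-21.560)(8.6/98.000).

-1.892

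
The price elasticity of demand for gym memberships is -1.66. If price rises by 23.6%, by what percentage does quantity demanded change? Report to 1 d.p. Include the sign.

-39.2%

%ΔQ ≈ ε × %ΔP = (-1.66)(23.6%) = -39.18%.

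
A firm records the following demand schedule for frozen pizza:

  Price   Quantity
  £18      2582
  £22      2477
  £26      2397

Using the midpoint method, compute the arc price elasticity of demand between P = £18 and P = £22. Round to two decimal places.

-0.21

At P = 18, Q = 2582; at P = 22, Q = 2477.
ΔQ = -105, ΔP = 4. Midpoints: P̄ = 20.00, Q̄ = 2529.5.
ε = (ΔQ/ΔP)(P̄/Q̄) = (-105/4)(20.00/2529.5).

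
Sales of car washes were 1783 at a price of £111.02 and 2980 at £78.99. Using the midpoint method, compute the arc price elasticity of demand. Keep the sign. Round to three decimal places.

-1.491

ΔQ = 2980 − 1783 = 1197; ΔP = 78.99 − 111.02 = -32.03.
Midpoints: P̄ = 95.00, Q̄ = 2381.5.
ε = (ΔQ/ΔP)(P̄/Q̄) = (1197/-32.03)(95.00/2381.5).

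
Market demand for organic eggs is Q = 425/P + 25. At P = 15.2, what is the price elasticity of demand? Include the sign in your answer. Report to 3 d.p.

-0.528

At P = 15.2, Q = 52.961.
dQ/dP = −425/P² = -1.840.
ε = (dQ/dP)(P/Q) = (-1.840)(15.2/52.961).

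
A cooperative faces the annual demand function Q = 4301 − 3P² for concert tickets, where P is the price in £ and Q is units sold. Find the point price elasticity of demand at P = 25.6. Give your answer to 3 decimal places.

At P = 25.6, Q = 2334.920.
dQ/dP = −6P = -153.600.
ε = (dQ/dP)(P/Q) = (-153.600)(25.6/2334.920).

-1.684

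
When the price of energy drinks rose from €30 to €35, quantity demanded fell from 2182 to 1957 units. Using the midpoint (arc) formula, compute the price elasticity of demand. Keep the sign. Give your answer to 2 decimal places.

ΔQ = 1957 − 2182 = -225; ΔP = 35 − 30 = 5.
Midpoints: P̄ = 32.50, Q̄ = 2069.5.
ε = (ΔQ/ΔP)(P̄/Q̄) = (-225/5)(32.50/2069.5).

-0.71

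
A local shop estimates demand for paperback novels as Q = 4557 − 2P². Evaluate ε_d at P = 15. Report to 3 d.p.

At P = 15, Q = 4107.
dQ/dP = −4P = -60.
ε = (dQ/dP)(P/Q) = (-60)(15/4107).

-0.219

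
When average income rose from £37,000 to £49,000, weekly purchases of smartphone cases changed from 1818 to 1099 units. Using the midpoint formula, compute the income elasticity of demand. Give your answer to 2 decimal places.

-1.77

ΔQ = -719, ΔI = 12000. Midpoints: Ī = 43,000, Q̄ = 1458.5.
ε_I = (ΔQ/ΔI)(Ī/Q̄) = (-719/12000)(43000/1458.5).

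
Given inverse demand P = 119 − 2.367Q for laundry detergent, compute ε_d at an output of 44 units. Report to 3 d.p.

At Q = 44, P = 119 − 2.367(44) = 14.85.
dP/dQ = −2.367, so dQ/dP = 1/(−2.367) = -0.422.
ε = (dQ/dP)(P/Q) = (-0.422)(14.85/44).

-0.143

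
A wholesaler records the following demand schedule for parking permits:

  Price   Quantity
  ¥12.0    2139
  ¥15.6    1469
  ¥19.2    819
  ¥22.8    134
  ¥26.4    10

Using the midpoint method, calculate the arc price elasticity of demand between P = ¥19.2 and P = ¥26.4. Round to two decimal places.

-6.18

At P = 19.2, Q = 819; at P = 26.4, Q = 10.
ΔQ = -809, ΔP = 7.2. Midpoints: P̄ = 22.80, Q̄ = 414.5.
ε = (ΔQ/ΔP)(P̄/Q̄) = (-809/7.2)(22.80/414.5).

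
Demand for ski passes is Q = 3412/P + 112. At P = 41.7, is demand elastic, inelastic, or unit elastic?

inelastic

Q = 193.823, dQ/dP = -1.962.
ε = (dQ/dP)(P/Q) ≈ -0.422.
|ε| = 0.42 < 1.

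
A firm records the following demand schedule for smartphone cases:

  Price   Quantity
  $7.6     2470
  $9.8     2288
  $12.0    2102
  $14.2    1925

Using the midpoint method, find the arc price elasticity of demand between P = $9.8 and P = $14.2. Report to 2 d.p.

-0.47

At P = 9.8, Q = 2288; at P = 14.2, Q = 1925.
ΔQ = -363, ΔP = 4.4. Midpoints: P̄ = 12.00, Q̄ = 2106.5.
ε = (ΔQ/ΔP)(P̄/Q̄) = (-363/4.4)(12.00/2106.5).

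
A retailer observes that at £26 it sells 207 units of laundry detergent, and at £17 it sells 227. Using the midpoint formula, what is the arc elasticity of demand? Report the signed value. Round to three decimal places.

ΔQ = 227 − 207 = 20; ΔP = 17 − 26 = -9.
Midpoints: P̄ = 21.50, Q̄ = 217.0.
ε = (ΔQ/ΔP)(P̄/Q̄) = (20/-9)(21.50/217.0).

-0.220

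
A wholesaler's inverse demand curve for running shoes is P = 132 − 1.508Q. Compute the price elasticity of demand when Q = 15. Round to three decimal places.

At Q = 15, P = 132 − 1.508(15) = 109.38.
dP/dQ = −1.508, so dQ/dP = 1/(−1.508) = -0.663.
ε = (dQ/dP)(P/Q) = (-0.663)(109.38/15).

-4.836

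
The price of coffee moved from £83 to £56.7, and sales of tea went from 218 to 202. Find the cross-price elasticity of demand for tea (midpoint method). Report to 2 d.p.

ΔQ_x = 202 − 218 = -16; ΔP_y = 56.7 − 83 = -26.3.
Midpoints: P̄_y = 69.85, Q̄_x = 210.0.
ε_xy = (ΔQ_x/ΔP_y)(P̄_y/Q̄_x) = (-16/-26.3)(69.85/210.0).
ε_xy > 0, so the goods are substitutes.

0.20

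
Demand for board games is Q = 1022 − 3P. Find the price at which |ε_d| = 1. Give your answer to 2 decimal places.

170.33

For linear demand Q = a − bP, ε = −bP/(a − bP). |ε| = 1 when bP = a − bP, i.e. P = a/(2b).
P = 1022/(2·3) = 1022/6 = 170.3333.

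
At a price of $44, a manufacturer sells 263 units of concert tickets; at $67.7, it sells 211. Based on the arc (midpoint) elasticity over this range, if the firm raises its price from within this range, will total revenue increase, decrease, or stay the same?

Arc ε = (-52/23.7)(55.85/237.0) ≈ -0.517.
|ε| = 0.52 < 1, so demand is inelastic. A price rise therefore raises total revenue.

increase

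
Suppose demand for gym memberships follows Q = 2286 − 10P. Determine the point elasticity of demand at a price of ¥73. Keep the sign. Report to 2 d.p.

-0.47

At P = 73, Q = 1556.
dQ/dP = −10.
ε = (dQ/dP)(P/Q) = (-10)(73/1556).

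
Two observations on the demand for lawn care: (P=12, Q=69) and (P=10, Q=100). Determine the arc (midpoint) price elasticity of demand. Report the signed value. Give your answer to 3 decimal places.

ΔQ = 100 − 69 = 31; ΔP = 10 − 12 = -2.
Midpoints: P̄ = 11.00, Q̄ = 84.5.
ε = (ΔQ/ΔP)(P̄/Q̄) = (31/-2)(11.00/84.5).

-2.018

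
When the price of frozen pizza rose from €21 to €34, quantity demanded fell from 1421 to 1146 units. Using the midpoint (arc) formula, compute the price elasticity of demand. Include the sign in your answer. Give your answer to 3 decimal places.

-0.453

ΔQ = 1146 − 1421 = -275; ΔP = 34 − 21 = 13.
Midpoints: P̄ = 27.50, Q̄ = 1283.5.
ε = (ΔQ/ΔP)(P̄/Q̄) = (-275/13)(27.50/1283.5).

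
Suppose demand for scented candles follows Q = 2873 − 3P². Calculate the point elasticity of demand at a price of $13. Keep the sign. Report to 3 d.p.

-0.429

At P = 13, Q = 2366.
dQ/dP = −6P = -78.
ε = (dQ/dP)(P/Q) = (-78)(13/2366).
|ε| < 1, so demand is inelastic at this price.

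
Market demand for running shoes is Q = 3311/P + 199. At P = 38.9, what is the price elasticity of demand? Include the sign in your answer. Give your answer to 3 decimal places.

At P = 38.9, Q = 284.116.
dQ/dP = −3311/P² = -2.188.
ε = (dQ/dP)(P/Q) = (-2.188)(38.9/284.116).

-0.300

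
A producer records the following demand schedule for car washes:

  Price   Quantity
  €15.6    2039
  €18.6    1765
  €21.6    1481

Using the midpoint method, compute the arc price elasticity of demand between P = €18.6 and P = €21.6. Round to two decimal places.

At P = 18.6, Q = 1765; at P = 21.6, Q = 1481.
ΔQ = -284, ΔP = 3.0. Midpoints: P̄ = 20.10, Q̄ = 1623.0.
ε = (ΔQ/ΔP)(P̄/Q̄) = (-284/3.0)(20.10/1623.0).

-1.17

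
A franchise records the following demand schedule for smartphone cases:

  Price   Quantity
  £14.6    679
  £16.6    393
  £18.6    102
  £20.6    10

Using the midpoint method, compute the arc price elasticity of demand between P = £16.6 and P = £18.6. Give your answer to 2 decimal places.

At P = 16.6, Q = 393; at P = 18.6, Q = 102.
ΔQ = -291, ΔP = 2.0. Midpoints: P̄ = 17.60, Q̄ = 247.5.
ε = (ΔQ/ΔP)(P̄/Q̄) = (-291/2.0)(17.60/247.5).

-10.35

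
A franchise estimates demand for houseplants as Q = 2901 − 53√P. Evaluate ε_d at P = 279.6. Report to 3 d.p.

-0.220

At P = 279.6, Q = 2014.774.
dQ/dP = −53/(2√P) = -1.585.
ε = (dQ/dP)(P/Q) = (-1.585)(279.6/2014.774).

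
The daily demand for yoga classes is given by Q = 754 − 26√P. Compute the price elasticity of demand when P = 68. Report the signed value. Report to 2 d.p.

-0.20

At P = 68, Q = 539.599.
dQ/dP = −26/(2√P) = -1.576.
ε = (dQ/dP)(P/Q) = (-1.576)(68/539.599).
|ε| < 1, so demand is inelastic at this price.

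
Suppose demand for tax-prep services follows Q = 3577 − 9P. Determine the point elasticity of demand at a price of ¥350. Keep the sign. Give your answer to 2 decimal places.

-7.38

At P = 350, Q = 427.
dQ/dP = −9.
ε = (dQ/dP)(P/Q) = (-9)(350/427).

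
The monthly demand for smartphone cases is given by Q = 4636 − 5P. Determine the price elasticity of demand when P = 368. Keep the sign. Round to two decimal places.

-0.66

At P = 368, Q = 2796.
dQ/dP = −5.
ε = (dQ/dP)(P/Q) = (-5)(368/2796).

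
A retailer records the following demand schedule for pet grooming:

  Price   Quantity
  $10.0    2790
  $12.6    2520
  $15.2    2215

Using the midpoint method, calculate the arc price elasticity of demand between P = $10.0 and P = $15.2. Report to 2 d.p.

At P = 10.0, Q = 2790; at P = 15.2, Q = 2215.
ΔQ = -575, ΔP = 5.2. Midpoints: P̄ = 12.60, Q̄ = 2502.5.
ε = (ΔQ/ΔP)(P̄/Q̄) = (-575/5.2)(12.60/2502.5).

-0.56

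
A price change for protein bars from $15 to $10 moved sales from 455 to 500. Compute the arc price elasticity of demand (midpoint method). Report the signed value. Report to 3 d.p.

ΔQ = 500 − 455 = 45; ΔP = 10 − 15 = -5.
Midpoints: P̄ = 12.50, Q̄ = 477.5.
ε = (ΔQ/ΔP)(P̄/Q̄) = (45/-5)(12.50/477.5).

-0.236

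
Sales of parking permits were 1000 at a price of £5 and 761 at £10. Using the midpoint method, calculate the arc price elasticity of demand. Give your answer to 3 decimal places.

ΔQ = 761 − 1000 = -239; ΔP = 10 − 5 = 5.
Midpoints: P̄ = 7.50, Q̄ = 880.5.
ε = (ΔQ/ΔP)(P̄/Q̄) = (-239/5)(7.50/880.5).

-0.407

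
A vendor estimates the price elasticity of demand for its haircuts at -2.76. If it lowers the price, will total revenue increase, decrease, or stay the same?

|ε| = 2.76 > 1, so demand is elastic. A price cut therefore raises total revenue.

increase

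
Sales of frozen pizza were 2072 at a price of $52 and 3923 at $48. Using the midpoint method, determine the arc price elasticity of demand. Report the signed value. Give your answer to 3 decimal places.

ΔQ = 3923 − 2072 = 1851; ΔP = 48 − 52 = -4.
Midpoints: P̄ = 50.00, Q̄ = 2997.5.
ε = (ΔQ/ΔP)(P̄/Q̄) = (1851/-4)(50.00/2997.5).

-7.719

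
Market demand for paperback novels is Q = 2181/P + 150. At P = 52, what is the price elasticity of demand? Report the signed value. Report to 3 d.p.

-0.219

At P = 52, Q = 191.942.
dQ/dP = −2181/P² = -0.807.
ε = (dQ/dP)(P/Q) = (-0.807)(52/191.942).
|ε| < 1, so demand is inelastic at this price.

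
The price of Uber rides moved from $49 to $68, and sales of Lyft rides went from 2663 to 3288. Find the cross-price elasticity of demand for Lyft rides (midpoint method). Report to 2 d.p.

0.65

ΔQ_x = 3288 − 2663 = 625; ΔP_y = 68 − 49 = 19.
Midpoints: P̄_y = 58.50, Q̄_x = 2975.5.
ε_xy = (ΔQ_x/ΔP_y)(P̄_y/Q̄_x) = (625/19)(58.50/2975.5).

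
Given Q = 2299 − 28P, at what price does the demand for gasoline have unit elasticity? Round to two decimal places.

41.05

For linear demand Q = a − bP, ε = −bP/(a − bP). |ε| = 1 when bP = a − bP, i.e. P = a/(2b).
P = 2299/(2·28) = 2299/56 = 41.0536.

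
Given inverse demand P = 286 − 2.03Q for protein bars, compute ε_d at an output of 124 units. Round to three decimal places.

-0.136

At Q = 124, P = 286 − 2.03(124) = 34.28.
dP/dQ = −2.03, so dQ/dP = 1/(−2.03) = -0.493.
ε = (dQ/dP)(P/Q) = (-0.493)(34.28/124).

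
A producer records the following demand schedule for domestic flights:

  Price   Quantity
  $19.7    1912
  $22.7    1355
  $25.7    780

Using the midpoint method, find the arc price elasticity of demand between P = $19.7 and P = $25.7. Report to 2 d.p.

-3.18

At P = 19.7, Q = 1912; at P = 25.7, Q = 780.
ΔQ = -1132, ΔP = 6.0. Midpoints: P̄ = 22.70, Q̄ = 1346.0.
ε = (ΔQ/ΔP)(P̄/Q̄) = (-1132/6.0)(22.70/1346.0).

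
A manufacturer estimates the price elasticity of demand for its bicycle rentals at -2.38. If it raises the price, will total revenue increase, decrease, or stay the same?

|ε| = 2.38 > 1, so demand is elastic. A price rise therefore reduces total revenue.

decrease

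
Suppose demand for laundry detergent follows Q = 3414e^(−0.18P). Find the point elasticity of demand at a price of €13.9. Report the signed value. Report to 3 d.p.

At P = 13.9, Q = 279.678.
dQ/dP = −0.18·3414e^(−0.18P) = −0.18Q = -50.342.
ε = (dQ/dP)(P/Q) = (-50.342)(13.9/279.678).

-2.502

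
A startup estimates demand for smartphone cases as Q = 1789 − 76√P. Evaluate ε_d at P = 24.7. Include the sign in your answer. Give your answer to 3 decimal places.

At P = 24.7, Q = 1411.287.
dQ/dP = −76/(2√P) = -7.646.
ε = (dQ/dP)(P/Q) = (-7.646)(24.7/1411.287).

-0.134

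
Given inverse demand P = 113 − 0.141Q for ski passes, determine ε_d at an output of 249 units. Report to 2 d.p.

-2.22

At Q = 249, P = 113 − 0.141(249) = 77.89.
dP/dQ = −0.141, so dQ/dP = 1/(−0.141) = -7.092.
ε = (dQ/dP)(P/Q) = (-7.092)(77.89/249).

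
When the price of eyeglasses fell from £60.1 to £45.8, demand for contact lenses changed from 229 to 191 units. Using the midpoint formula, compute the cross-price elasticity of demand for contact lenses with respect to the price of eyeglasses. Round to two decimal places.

ΔQ_x = 191 − 229 = -38; ΔP_y = 45.8 − 60.1 = -14.3.
Midpoints: P̄_y = 52.95, Q̄_x = 210.0.
ε_xy = (ΔQ_x/ΔP_y)(P̄_y/Q̄_x) = (-38/-14.3)(52.95/210.0).
ε_xy > 0, so the goods are substitutes.

0.67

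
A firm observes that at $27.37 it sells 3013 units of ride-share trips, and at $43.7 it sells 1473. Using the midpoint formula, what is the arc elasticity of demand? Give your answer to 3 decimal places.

ΔQ = 1473 − 3013 = -1540; ΔP = 43.7 − 27.37 = 16.33.
Midpoints: P̄ = 35.54, Q̄ = 2243.0.
ε = (ΔQ/ΔP)(P̄/Q̄) = (-1540/16.33)(35.54/2243.0).

-1.494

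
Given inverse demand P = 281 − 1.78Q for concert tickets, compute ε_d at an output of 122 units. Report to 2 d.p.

-0.29

At Q = 122, P = 281 − 1.78(122) = 63.84.
dP/dQ = −1.78, so dQ/dP = 1/(−1.78) = -0.562.
ε = (dQ/dP)(P/Q) = (-0.562)(63.84/122).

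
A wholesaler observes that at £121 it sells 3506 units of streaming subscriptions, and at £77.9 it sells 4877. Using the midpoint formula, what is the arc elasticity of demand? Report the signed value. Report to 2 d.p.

-0.75

ΔQ = 4877 − 3506 = 1371; ΔP = 77.9 − 121 = -43.1.
Midpoints: P̄ = 99.45, Q̄ = 4191.5.
ε = (ΔQ/ΔP)(P̄/Q̄) = (1371/-43.1)(99.45/4191.5).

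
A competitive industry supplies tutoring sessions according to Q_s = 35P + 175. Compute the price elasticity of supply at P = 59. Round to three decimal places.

0.922

At P = 59, Q_s = 2240.
dQ_s/dP = 35.
ε_s = (dQ_s/dP)(P/Q_s) = (35)(59/2240).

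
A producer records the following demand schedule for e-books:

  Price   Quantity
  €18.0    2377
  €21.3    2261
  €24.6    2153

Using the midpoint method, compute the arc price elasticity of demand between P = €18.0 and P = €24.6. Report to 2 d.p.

At P = 18.0, Q = 2377; at P = 24.6, Q = 2153.
ΔQ = -224, ΔP = 6.6. Midpoints: P̄ = 21.30, Q̄ = 2265.0.
ε = (ΔQ/ΔP)(P̄/Q̄) = (-224/6.6)(21.30/2265.0).

-0.32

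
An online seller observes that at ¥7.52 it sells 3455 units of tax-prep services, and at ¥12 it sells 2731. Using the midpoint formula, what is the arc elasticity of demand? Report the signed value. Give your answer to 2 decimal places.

ΔQ = 2731 − 3455 = -724; ΔP = 12 − 7.52 = 4.48.
Midpoints: P̄ = 9.76, Q̄ = 3093.0.
ε = (ΔQ/ΔP)(P̄/Q̄) = (-724/4.48)(9.76/3093.0).

-0.51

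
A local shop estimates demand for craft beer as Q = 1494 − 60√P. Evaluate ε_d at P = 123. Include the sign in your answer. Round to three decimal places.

-0.402

At P = 123, Q = 828.568.
dQ/dP = −60/(2√P) = -2.705.
ε = (dQ/dP)(P/Q) = (-2.705)(123/828.568).
|ε| < 1, so demand is inelastic at this price.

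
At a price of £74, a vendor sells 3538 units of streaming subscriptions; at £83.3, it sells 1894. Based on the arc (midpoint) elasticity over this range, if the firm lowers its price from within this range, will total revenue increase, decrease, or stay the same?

Arc ε = (-1644/9.3)(78.65/2716.0) ≈ -5.119.
|ε| = 5.12 > 1, so demand is elastic. A price cut therefore raises total revenue.

increase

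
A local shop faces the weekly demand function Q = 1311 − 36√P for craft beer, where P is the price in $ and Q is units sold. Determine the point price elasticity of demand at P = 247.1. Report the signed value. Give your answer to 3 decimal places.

At P = 247.1, Q = 745.101.
dQ/dP = −36/(2√P) = -1.145.
ε = (dQ/dP)(P/Q) = (-1.145)(247.1/745.101).

-0.380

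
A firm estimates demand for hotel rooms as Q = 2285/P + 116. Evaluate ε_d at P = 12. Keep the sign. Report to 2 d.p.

-0.62

At P = 12, Q = 306.417.
dQ/dP = −2285/P² = -15.868.
ε = (dQ/dP)(P/Q) = (-15.868)(12/306.417).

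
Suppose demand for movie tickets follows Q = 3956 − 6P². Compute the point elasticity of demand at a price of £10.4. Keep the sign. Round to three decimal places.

-0.392

At P = 10.4, Q = 3307.040.
dQ/dP = −12P = -124.800.
ε = (dQ/dP)(P/Q) = (-124.800)(10.4/3307.040).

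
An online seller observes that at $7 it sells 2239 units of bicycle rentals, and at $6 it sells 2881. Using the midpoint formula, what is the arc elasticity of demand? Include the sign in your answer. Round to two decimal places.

-1.63

ΔQ = 2881 − 2239 = 642; ΔP = 6 − 7 = -1.
Midpoints: P̄ = 6.50, Q̄ = 2560.0.
ε = (ΔQ/ΔP)(P̄/Q̄) = (642/-1)(6.50/2560.0).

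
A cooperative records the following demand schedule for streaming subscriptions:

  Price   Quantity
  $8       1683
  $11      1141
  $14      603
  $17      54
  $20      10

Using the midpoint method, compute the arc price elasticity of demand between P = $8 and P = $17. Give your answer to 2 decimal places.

At P = 8, Q = 1683; at P = 17, Q = 54.
ΔQ = -1629, ΔP = 9. Midpoints: P̄ = 12.50, Q̄ = 868.5.
ε = (ΔQ/ΔP)(P̄/Q̄) = (-1629/9)(12.50/868.5).

-2.61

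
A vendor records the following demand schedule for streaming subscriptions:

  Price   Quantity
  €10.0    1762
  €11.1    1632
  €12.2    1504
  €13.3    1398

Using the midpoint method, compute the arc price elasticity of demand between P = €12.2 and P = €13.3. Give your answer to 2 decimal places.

-0.85

At P = 12.2, Q = 1504; at P = 13.3, Q = 1398.
ΔQ = -106, ΔP = 1.1. Midpoints: P̄ = 12.75, Q̄ = 1451.0.
ε = (ΔQ/ΔP)(P̄/Q̄) = (-106/1.1)(12.75/1451.0).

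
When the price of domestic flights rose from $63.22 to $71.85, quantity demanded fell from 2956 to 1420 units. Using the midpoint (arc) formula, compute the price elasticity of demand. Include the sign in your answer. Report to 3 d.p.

ΔQ = 1420 − 2956 = -1536; ΔP = 71.85 − 63.22 = 8.63.
Midpoints: P̄ = 67.53, Q̄ = 2188.0.
ε = (ΔQ/ΔP)(P̄/Q̄) = (-1536/8.63)(67.53/2188.0).

-5.494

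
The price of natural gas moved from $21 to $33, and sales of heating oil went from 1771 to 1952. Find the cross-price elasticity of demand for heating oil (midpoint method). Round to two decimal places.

ΔQ_x = 1952 − 1771 = 181; ΔP_y = 33 − 21 = 12.
Midpoints: P̄_y = 27.00, Q̄_x = 1861.5.
ε_xy = (ΔQ_x/ΔP_y)(P̄_y/Q̄_x) = (181/12)(27.00/1861.5).

0.22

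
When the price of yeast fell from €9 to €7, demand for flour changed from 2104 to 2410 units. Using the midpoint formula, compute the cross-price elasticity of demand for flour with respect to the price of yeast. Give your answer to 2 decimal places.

-0.54

ΔQ_x = 2410 − 2104 = 306; ΔP_y = 7 − 9 = -2.
Midpoints: P̄_y = 8.00, Q̄_x = 2257.0.
ε_xy = (ΔQ_x/ΔP_y)(P̄_y/Q̄_x) = (306/-2)(8.00/2257.0).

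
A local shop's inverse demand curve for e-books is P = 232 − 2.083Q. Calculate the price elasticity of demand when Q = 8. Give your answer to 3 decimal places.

-12.922

At Q = 8, P = 232 − 2.083(8) = 215.34.
dP/dQ = −2.083, so dQ/dP = 1/(−2.083) = -0.480.
ε = (dQ/dP)(P/Q) = (-0.480)(215.34/8).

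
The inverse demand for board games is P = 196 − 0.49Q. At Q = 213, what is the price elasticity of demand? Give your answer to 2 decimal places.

At Q = 213, P = 196 − 0.49(213) = 91.63.
dP/dQ = −0.49, so dQ/dP = 1/(−0.49) = -2.041.
ε = (dQ/dP)(P/Q) = (-2.041)(91.63/213).

-0.88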